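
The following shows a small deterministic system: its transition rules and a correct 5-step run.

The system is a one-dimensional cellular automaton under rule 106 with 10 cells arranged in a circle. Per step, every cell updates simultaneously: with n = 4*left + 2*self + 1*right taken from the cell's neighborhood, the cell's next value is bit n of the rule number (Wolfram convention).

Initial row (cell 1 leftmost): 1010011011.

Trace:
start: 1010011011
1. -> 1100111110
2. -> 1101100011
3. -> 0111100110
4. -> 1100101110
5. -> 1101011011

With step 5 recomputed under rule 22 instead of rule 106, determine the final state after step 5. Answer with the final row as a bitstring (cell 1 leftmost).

0011100000

(re-executing step 5 under rule 22; state before step 5: 1100101110)
5. -> 0011100000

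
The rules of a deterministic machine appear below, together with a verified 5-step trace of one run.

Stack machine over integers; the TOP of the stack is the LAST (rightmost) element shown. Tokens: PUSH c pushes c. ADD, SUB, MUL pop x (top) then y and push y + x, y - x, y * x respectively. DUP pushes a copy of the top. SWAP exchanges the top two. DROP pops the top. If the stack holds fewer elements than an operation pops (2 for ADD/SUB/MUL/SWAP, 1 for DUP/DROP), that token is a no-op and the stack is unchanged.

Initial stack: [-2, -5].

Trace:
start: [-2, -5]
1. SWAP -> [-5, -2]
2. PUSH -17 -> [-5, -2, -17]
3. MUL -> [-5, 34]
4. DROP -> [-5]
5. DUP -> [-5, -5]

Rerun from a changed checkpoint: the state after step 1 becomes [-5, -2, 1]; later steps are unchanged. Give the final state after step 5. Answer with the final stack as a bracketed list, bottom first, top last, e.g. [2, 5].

state after step 1 := [-5, -2, 1]
2. PUSH -17 -> [-5, -2, 1, -17]
3. MUL -> [-5, -2, -17]
4. DROP -> [-5, -2]
5. DUP -> [-5, -2, -2]

[-5, -2, -2]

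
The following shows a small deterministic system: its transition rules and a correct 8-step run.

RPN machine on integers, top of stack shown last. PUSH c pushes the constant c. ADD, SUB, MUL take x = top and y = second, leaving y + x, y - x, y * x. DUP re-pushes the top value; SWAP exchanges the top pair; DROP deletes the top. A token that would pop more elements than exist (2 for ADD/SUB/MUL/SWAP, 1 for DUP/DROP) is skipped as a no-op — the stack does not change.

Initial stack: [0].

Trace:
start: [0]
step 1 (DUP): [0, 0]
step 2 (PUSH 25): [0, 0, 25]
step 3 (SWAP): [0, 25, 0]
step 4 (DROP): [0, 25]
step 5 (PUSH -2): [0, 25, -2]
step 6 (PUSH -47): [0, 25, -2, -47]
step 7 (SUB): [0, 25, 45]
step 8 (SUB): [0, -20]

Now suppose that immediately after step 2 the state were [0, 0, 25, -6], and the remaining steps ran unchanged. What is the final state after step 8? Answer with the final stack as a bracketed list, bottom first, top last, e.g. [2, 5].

state after step 2 := [0, 0, 25, -6]
step 3 (SWAP): [0, 0, -6, 25]
step 4 (DROP): [0, 0, -6]
step 5 (PUSH -2): [0, 0, -6, -2]
step 6 (PUSH -47): [0, 0, -6, -2, -47]
step 7 (SUB): [0, 0, -6, 45]
step 8 (SUB): [0, 0, -51]

[0, 0, -51]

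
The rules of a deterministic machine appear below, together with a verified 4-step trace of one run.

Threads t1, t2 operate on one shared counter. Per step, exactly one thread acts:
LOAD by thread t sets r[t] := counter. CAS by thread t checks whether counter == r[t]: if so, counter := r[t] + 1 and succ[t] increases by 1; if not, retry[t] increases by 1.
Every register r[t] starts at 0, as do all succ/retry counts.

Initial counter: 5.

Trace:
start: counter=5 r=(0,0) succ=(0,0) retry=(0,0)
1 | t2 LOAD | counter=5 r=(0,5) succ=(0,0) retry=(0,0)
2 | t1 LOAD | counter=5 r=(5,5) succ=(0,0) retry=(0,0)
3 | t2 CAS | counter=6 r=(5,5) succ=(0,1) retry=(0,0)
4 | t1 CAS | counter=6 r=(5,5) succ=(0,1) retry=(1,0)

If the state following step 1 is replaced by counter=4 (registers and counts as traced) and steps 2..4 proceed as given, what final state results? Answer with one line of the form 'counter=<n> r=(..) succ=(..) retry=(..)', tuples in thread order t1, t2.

state after step 1 := counter=4 r=(0,5) succ=(0,0) retry=(0,0)
2 | t1 LOAD | counter=4 r=(4,5) succ=(0,0) retry=(0,0)
3 | t2 CAS | counter=4 r=(4,5) succ=(0,0) retry=(0,1)
4 | t1 CAS | counter=5 r=(4,5) succ=(1,0) retry=(0,1)

counter=5 r=(4,5) succ=(1,0) retry=(0,1)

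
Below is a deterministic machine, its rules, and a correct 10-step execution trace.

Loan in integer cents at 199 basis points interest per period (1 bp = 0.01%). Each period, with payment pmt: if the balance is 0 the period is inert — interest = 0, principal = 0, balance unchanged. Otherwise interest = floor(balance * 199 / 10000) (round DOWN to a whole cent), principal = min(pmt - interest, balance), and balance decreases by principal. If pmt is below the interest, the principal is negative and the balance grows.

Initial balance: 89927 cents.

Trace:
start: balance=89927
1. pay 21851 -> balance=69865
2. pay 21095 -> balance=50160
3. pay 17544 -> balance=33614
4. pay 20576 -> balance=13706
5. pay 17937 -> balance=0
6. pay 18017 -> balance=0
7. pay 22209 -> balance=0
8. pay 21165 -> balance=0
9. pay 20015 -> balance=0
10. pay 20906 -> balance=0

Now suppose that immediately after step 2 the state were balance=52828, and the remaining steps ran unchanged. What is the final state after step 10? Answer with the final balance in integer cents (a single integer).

0

state after step 2 := balance=52828
3. pay 17544 -> balance=36335
4. pay 20576 -> balance=16482
5. pay 17937 -> balance=0
6. pay 18017 -> balance=0
7. pay 22209 -> balance=0
8. pay 21165 -> balance=0
9. pay 20015 -> balance=0
10. pay 20906 -> balance=0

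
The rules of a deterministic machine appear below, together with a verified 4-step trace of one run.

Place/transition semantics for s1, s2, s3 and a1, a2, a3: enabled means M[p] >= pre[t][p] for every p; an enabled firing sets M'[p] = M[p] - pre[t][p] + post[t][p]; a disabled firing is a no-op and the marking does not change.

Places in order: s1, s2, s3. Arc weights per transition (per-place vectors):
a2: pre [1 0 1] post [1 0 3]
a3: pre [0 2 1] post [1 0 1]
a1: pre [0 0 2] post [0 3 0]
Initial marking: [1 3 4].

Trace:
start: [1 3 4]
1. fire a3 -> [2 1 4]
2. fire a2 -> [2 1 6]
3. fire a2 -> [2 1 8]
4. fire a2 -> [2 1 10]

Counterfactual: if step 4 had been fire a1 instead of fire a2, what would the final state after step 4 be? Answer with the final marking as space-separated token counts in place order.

(re-executing from step 4 with the substitution; state before step 4: [2 1 8])
4. fire a1 -> [2 4 6]

2 4 6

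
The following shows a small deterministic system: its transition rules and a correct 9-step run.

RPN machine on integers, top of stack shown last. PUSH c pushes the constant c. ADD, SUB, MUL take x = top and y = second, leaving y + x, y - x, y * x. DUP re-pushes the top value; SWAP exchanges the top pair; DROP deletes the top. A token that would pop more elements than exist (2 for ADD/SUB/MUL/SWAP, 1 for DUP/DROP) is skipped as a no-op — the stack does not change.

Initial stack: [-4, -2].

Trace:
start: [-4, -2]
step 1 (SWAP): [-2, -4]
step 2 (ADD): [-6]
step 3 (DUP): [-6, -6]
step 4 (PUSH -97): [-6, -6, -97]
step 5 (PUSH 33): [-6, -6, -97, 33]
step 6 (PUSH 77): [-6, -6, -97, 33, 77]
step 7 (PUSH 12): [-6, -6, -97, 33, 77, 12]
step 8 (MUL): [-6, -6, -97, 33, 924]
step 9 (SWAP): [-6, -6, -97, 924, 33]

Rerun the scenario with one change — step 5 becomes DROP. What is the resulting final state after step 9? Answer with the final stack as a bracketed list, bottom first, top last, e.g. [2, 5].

(re-executing from step 5 with the substitution; state before step 5: [-6, -6, -97])
step 5 (DROP): [-6, -6]
step 6 (PUSH 77): [-6, -6, 77]
step 7 (PUSH 12): [-6, -6, 77, 12]
step 8 (MUL): [-6, -6, 924]
step 9 (SWAP): [-6, 924, -6]

[-6, 924, -6]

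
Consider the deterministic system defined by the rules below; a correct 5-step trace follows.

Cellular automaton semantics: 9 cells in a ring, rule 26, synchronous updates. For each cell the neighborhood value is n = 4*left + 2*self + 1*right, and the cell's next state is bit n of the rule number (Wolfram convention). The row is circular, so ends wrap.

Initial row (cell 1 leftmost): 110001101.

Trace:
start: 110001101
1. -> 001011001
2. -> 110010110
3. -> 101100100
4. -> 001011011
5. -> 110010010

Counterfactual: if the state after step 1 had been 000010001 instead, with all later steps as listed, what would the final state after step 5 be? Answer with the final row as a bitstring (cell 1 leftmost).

100010001

state after step 1 := 000010001
2. -> 100101010
3. -> 011000000
4. -> 110100000
5. -> 100010001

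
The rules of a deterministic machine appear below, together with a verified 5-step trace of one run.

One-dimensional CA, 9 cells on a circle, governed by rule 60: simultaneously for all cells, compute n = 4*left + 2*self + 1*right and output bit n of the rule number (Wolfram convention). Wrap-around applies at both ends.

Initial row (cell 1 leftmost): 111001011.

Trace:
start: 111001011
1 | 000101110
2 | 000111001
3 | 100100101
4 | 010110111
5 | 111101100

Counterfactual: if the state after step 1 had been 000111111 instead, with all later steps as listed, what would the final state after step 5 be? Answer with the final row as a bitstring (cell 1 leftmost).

111011100

state after step 1 := 000111111
2 | 100100000
3 | 110110000
4 | 101101000
5 | 111011100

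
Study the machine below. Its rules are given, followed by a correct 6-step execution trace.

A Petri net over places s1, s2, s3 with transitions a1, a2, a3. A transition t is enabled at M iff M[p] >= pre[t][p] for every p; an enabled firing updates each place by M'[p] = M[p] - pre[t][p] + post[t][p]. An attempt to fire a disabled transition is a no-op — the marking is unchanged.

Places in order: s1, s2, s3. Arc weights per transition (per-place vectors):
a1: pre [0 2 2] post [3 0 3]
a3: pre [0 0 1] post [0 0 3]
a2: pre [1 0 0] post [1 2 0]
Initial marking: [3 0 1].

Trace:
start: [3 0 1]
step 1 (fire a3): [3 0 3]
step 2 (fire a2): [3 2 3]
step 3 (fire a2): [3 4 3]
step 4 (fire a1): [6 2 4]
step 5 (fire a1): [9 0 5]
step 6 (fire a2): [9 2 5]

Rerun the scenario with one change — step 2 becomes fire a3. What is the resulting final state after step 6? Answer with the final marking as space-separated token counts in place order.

(re-executing from step 2 with the substitution; state before step 2: [3 0 3])
step 2 (fire a3): [3 0 5]
step 3 (fire a2): [3 2 5]
step 4 (fire a1): [6 0 6]
step 5 (fire a1): [6 0 6]
step 6 (fire a2): [6 2 6]

6 2 6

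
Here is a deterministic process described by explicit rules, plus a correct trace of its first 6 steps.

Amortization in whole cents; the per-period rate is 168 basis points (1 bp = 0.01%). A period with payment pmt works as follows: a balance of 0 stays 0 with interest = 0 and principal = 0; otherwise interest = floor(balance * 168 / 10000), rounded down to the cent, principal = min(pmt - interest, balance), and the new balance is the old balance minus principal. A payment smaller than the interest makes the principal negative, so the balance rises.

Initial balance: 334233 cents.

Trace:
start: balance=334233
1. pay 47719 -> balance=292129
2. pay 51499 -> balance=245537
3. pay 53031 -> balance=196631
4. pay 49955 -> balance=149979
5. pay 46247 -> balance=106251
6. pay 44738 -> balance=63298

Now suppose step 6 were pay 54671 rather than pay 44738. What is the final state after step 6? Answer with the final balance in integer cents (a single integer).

(re-executing from step 6 with the substitution; state before step 6: balance=106251)
6. pay 54671 -> balance=53365

53365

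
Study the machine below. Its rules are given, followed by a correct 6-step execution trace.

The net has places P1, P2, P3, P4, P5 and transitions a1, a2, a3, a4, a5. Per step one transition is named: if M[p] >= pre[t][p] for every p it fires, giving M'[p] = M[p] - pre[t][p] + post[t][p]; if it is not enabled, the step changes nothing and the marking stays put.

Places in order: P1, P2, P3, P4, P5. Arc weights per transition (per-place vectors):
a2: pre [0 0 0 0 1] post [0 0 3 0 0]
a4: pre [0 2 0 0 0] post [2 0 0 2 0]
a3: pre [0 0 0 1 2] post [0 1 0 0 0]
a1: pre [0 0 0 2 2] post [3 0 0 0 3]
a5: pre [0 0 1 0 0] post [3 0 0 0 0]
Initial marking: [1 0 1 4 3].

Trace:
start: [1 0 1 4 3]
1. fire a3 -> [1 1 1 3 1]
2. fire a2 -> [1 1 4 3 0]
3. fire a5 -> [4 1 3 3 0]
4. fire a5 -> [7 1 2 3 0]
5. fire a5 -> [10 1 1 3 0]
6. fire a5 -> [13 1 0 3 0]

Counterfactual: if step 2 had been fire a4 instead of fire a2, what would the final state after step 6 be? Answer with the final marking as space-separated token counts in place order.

(re-executing from step 2 with the substitution; state before step 2: [1 1 1 3 1])
2. fire a4 -> [1 1 1 3 1]
3. fire a5 -> [4 1 0 3 1]
4. fire a5 -> [4 1 0 3 1]
5. fire a5 -> [4 1 0 3 1]
6. fire a5 -> [4 1 0 3 1]

4 1 0 3 1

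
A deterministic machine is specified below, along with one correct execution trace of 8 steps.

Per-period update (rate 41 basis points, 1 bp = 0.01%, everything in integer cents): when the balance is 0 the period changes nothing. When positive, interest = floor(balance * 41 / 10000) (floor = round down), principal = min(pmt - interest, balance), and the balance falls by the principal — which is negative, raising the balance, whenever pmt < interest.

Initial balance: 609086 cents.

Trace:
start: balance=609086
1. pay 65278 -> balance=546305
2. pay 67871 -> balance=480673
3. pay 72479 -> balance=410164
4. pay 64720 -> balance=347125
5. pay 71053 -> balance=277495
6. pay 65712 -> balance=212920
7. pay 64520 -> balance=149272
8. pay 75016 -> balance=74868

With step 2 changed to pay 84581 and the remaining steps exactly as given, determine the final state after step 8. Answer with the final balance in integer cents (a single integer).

57744

(re-executing from step 2 with the substitution; state before step 2: balance=546305)
2. pay 84581 -> balance=463963
3. pay 72479 -> balance=393386
4. pay 64720 -> balance=330278
5. pay 71053 -> balance=260579
6. pay 65712 -> balance=195935
7. pay 64520 -> balance=132218
8. pay 75016 -> balance=57744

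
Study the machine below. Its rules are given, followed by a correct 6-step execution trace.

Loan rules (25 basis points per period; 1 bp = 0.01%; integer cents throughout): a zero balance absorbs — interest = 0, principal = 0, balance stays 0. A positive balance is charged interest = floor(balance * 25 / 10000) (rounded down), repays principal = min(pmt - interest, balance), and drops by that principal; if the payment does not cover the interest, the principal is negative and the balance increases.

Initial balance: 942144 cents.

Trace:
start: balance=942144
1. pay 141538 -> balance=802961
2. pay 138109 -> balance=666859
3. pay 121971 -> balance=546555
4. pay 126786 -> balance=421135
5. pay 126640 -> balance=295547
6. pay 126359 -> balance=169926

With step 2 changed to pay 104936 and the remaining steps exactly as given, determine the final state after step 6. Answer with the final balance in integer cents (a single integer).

203433

(re-executing from step 2 with the substitution; state before step 2: balance=802961)
2. pay 104936 -> balance=700032
3. pay 121971 -> balance=579811
4. pay 126786 -> balance=454474
5. pay 126640 -> balance=328970
6. pay 126359 -> balance=203433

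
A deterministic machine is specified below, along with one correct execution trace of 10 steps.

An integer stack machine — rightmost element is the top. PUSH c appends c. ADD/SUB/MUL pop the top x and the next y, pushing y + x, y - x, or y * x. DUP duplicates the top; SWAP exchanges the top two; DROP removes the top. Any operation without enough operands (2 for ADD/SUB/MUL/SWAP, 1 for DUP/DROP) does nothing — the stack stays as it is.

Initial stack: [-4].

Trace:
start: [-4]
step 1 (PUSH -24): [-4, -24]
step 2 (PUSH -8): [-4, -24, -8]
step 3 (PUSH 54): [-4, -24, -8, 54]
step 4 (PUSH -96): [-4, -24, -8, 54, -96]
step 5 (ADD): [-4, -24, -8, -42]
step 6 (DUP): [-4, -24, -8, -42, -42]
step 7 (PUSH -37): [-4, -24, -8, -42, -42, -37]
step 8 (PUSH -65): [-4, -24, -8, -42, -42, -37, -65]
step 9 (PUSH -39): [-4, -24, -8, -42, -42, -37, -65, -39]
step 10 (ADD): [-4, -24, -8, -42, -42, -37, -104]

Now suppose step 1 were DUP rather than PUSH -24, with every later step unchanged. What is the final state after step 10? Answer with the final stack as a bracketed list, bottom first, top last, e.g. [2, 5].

[-4, -4, -8, -42, -42, -37, -104]

(re-executing from step 1 with the substitution; state before step 1: [-4])
step 1 (DUP): [-4, -4]
step 2 (PUSH -8): [-4, -4, -8]
step 3 (PUSH 54): [-4, -4, -8, 54]
step 4 (PUSH -96): [-4, -4, -8, 54, -96]
step 5 (ADD): [-4, -4, -8, -42]
step 6 (DUP): [-4, -4, -8, -42, -42]
step 7 (PUSH -37): [-4, -4, -8, -42, -42, -37]
step 8 (PUSH -65): [-4, -4, -8, -42, -42, -37, -65]
step 9 (PUSH -39): [-4, -4, -8, -42, -42, -37, -65, -39]
step 10 (ADD): [-4, -4, -8, -42, -42, -37, -104]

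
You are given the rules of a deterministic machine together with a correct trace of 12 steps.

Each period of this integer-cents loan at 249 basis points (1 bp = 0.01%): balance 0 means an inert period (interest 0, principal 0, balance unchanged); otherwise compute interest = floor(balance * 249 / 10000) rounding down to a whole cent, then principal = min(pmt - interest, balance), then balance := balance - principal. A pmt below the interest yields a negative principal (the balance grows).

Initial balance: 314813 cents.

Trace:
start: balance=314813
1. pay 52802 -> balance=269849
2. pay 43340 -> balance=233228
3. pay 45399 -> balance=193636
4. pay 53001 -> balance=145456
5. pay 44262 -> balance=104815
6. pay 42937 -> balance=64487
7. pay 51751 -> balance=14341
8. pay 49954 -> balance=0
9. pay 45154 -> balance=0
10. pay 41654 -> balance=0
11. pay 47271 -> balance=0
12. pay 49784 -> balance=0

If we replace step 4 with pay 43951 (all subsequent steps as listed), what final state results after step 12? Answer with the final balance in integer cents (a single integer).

0

(re-executing from step 4 with the substitution; state before step 4: balance=193636)
4. pay 43951 -> balance=154506
5. pay 44262 -> balance=114091
6. pay 42937 -> balance=73994
7. pay 51751 -> balance=24085
8. pay 49954 -> balance=0
9. pay 45154 -> balance=0
10. pay 41654 -> balance=0
11. pay 47271 -> balance=0
12. pay 49784 -> balance=0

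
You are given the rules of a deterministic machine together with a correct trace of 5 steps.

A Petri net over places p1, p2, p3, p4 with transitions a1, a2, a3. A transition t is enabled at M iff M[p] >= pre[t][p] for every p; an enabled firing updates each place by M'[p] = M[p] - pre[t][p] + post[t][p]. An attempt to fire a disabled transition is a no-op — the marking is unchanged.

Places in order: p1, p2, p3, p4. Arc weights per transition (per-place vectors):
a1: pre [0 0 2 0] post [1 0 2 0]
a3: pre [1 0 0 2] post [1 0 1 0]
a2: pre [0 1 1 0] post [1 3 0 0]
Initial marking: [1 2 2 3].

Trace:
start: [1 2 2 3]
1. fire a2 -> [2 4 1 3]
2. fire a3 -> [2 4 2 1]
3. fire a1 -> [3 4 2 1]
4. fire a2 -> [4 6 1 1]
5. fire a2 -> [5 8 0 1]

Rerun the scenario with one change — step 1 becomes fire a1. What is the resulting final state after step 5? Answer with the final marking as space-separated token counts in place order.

5 6 1 1

(re-executing from step 1 with the substitution; state before step 1: [1 2 2 3])
1. fire a1 -> [2 2 2 3]
2. fire a3 -> [2 2 3 1]
3. fire a1 -> [3 2 3 1]
4. fire a2 -> [4 4 2 1]
5. fire a2 -> [5 6 1 1]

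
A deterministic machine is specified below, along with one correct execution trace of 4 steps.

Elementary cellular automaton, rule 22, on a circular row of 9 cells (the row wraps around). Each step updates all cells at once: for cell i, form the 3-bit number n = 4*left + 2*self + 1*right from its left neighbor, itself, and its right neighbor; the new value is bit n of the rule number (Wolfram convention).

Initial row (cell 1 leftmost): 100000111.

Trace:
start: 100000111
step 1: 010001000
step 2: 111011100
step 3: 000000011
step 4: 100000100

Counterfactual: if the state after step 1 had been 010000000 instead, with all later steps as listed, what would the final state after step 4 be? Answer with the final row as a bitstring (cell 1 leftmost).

101110011

state after step 1 := 010000000
step 2: 111000000
step 3: 000100001
step 4: 101110011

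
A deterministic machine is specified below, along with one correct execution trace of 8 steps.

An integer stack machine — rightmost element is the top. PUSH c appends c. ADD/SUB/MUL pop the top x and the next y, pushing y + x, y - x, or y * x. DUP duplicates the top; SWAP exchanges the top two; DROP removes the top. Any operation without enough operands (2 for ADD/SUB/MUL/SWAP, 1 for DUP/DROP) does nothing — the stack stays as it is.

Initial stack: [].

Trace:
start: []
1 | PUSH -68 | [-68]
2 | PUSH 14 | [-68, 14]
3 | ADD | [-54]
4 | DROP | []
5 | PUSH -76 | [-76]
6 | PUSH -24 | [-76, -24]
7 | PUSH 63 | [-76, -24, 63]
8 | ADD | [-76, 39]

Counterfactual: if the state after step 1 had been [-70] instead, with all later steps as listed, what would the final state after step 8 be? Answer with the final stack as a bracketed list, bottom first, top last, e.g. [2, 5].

state after step 1 := [-70]
2 | PUSH 14 | [-70, 14]
3 | ADD | [-56]
4 | DROP | []
5 | PUSH -76 | [-76]
6 | PUSH -24 | [-76, -24]
7 | PUSH 63 | [-76, -24, 63]
8 | ADD | [-76, 39]

[-76, 39]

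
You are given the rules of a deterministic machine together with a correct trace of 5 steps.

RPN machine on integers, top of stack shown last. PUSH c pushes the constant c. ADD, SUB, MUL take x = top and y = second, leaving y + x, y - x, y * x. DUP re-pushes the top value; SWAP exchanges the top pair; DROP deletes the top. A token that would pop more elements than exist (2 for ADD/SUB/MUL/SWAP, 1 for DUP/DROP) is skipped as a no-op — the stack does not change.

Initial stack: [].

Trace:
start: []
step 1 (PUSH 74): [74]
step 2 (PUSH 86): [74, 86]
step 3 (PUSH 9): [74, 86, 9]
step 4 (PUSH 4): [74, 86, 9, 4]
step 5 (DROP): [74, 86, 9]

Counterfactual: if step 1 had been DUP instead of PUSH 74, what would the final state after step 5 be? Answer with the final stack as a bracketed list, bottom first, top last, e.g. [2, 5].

[86, 9]

(re-executing from step 1 with the substitution; state before step 1: [])
step 1 (DUP): []
step 2 (PUSH 86): [86]
step 3 (PUSH 9): [86, 9]
step 4 (PUSH 4): [86, 9, 4]
step 5 (DROP): [86, 9]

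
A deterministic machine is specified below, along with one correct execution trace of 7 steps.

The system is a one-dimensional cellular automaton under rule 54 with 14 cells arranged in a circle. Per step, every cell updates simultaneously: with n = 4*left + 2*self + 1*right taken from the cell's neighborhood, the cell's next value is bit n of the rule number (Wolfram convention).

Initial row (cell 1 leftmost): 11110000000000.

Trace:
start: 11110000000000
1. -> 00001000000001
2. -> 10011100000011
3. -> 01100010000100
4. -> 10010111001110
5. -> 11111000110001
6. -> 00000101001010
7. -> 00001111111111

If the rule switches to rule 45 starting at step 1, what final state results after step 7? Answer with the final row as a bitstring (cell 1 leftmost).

(re-executing steps 1..7 under rule 45; state before step 1: 11110000000000)
1. -> 10000111111110
2. -> 10110100000001
3. -> 01101101111101
4. -> 11011011000011
5. -> 00110110011010
6. -> 10101100010110
7. -> 11111001011101

11111001011101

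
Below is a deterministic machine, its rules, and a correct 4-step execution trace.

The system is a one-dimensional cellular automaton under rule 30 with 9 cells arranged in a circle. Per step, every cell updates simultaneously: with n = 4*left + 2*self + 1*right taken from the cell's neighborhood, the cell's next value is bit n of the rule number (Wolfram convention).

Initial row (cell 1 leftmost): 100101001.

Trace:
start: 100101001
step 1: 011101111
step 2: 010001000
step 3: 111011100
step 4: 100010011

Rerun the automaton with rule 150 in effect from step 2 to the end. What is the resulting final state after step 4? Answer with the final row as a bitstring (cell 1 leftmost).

(re-executing steps 2..4 under rule 150; state before step 2: 011101111)
step 2: 001000110
step 3: 011101001
step 4: 001001111

001001111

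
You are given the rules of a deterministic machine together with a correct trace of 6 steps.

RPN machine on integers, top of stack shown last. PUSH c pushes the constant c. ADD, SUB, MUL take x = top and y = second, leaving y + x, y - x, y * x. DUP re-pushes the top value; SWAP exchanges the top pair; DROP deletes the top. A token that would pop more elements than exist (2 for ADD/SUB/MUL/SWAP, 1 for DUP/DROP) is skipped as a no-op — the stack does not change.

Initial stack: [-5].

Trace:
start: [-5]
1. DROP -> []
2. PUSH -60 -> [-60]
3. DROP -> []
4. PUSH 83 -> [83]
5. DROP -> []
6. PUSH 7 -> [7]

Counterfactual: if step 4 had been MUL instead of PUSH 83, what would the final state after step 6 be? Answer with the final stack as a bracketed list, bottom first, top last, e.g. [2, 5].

(re-executing from step 4 with the substitution; state before step 4: [])
4. MUL -> []
5. DROP -> []
6. PUSH 7 -> [7]

[7]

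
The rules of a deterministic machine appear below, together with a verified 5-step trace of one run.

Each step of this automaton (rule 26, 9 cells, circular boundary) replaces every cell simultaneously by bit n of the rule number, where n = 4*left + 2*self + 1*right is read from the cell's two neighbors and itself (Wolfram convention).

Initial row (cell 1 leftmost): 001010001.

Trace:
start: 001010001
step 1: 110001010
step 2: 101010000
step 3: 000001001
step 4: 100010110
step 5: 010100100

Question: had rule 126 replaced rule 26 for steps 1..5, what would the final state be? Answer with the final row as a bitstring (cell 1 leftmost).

111100000

(re-executing steps 1..5 under rule 126; state before step 1: 001010001)
step 1: 111111011
step 2: 000001110
step 3: 000011011
step 4: 100111111
step 5: 111100000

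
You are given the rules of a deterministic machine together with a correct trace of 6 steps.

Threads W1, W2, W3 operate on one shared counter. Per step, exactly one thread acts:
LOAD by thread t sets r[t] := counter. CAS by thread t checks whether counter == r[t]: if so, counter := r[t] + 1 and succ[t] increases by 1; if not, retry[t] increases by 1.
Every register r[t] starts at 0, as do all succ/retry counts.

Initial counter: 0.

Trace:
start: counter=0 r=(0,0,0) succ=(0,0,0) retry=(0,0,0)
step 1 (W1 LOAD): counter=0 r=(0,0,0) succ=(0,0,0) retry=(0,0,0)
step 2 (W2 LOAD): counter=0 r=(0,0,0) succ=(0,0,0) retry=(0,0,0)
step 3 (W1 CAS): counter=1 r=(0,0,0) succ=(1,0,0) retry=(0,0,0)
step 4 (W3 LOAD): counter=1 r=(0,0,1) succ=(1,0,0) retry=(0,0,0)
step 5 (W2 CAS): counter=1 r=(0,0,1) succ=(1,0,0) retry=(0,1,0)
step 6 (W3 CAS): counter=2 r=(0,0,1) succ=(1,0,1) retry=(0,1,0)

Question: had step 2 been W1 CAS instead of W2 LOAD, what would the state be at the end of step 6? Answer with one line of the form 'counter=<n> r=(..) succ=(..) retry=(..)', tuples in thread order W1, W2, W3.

counter=2 r=(0,0,1) succ=(1,0,1) retry=(1,1,0)

(re-executing from step 2 with the substitution; state before step 2: counter=0 r=(0,0,0) succ=(0,0,0) retry=(0,0,0))
step 2 (W1 CAS): counter=1 r=(0,0,0) succ=(1,0,0) retry=(0,0,0)
step 3 (W1 CAS): counter=1 r=(0,0,0) succ=(1,0,0) retry=(1,0,0)
step 4 (W3 LOAD): counter=1 r=(0,0,1) succ=(1,0,0) retry=(1,0,0)
step 5 (W2 CAS): counter=1 r=(0,0,1) succ=(1,0,0) retry=(1,1,0)
step 6 (W3 CAS): counter=2 r=(0,0,1) succ=(1,0,1) retry=(1,1,0)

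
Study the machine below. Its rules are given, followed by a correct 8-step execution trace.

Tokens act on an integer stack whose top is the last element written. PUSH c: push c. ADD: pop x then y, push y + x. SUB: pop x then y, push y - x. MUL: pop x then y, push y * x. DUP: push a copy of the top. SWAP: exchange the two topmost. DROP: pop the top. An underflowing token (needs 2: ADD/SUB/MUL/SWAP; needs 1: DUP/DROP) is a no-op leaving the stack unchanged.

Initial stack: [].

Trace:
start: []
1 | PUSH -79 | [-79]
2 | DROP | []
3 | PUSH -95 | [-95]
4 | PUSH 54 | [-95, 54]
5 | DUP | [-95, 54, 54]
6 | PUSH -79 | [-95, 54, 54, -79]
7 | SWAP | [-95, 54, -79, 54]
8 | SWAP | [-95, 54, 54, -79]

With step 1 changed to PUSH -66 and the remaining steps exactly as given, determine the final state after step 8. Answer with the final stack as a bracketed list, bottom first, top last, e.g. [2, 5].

[-95, 54, 54, -79]

(re-executing from step 1 with the substitution; state before step 1: [])
1 | PUSH -66 | [-66]
2 | DROP | []
3 | PUSH -95 | [-95]
4 | PUSH 54 | [-95, 54]
5 | DUP | [-95, 54, 54]
6 | PUSH -79 | [-95, 54, 54, -79]
7 | SWAP | [-95, 54, -79, 54]
8 | SWAP | [-95, 54, 54, -79]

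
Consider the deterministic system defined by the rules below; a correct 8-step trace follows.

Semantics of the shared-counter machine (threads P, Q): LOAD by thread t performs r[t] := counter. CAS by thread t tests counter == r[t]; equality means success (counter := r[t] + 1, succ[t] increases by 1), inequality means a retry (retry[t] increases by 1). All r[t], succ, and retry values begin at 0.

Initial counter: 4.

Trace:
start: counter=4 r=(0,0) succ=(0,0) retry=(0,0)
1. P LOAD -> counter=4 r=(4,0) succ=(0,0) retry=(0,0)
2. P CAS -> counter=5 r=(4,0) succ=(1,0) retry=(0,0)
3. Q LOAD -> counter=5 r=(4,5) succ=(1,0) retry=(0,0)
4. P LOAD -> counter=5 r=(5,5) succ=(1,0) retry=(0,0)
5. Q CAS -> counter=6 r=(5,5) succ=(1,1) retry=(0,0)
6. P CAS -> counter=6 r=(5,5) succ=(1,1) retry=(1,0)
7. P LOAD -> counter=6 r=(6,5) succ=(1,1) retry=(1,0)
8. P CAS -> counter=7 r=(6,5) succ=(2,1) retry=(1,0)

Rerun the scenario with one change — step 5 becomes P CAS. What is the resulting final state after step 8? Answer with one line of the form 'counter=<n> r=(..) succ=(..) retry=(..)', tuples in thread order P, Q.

counter=7 r=(6,5) succ=(3,0) retry=(1,0)

(re-executing from step 5 with the substitution; state before step 5: counter=5 r=(5,5) succ=(1,0) retry=(0,0))
5. P CAS -> counter=6 r=(5,5) succ=(2,0) retry=(0,0)
6. P CAS -> counter=6 r=(5,5) succ=(2,0) retry=(1,0)
7. P LOAD -> counter=6 r=(6,5) succ=(2,0) retry=(1,0)
8. P CAS -> counter=7 r=(6,5) succ=(3,0) retry=(1,0)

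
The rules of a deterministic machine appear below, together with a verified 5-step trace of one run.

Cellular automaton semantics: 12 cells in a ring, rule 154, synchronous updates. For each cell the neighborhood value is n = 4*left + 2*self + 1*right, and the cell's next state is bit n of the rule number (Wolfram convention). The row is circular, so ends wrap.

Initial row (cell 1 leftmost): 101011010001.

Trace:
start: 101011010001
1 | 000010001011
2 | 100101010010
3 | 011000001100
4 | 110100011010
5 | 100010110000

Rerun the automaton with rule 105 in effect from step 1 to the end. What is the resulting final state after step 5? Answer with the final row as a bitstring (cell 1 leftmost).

011001100110

(re-executing steps 1..5 under rule 105; state before step 1: 101011010001)
1 | 110111100101
2 | 011100100011
3 | 110100001011
4 | 011001100110
5 | 011001100110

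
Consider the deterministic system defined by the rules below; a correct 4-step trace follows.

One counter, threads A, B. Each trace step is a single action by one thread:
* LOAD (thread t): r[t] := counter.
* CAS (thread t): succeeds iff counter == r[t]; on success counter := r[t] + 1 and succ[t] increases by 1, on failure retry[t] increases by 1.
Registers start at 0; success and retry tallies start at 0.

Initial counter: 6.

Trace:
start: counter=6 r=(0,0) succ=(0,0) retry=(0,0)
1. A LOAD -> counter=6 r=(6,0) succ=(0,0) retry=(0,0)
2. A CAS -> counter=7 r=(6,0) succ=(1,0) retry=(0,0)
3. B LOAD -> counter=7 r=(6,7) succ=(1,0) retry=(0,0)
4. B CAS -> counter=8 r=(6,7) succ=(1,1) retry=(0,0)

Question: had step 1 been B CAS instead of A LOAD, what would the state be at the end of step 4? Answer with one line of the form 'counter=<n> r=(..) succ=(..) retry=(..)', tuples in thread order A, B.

(re-executing from step 1 with the substitution; state before step 1: counter=6 r=(0,0) succ=(0,0) retry=(0,0))
1. B CAS -> counter=6 r=(0,0) succ=(0,0) retry=(0,1)
2. A CAS -> counter=6 r=(0,0) succ=(0,0) retry=(1,1)
3. B LOAD -> counter=6 r=(0,6) succ=(0,0) retry=(1,1)
4. B CAS -> counter=7 r=(0,6) succ=(0,1) retry=(1,1)

counter=7 r=(0,6) succ=(0,1) retry=(1,1)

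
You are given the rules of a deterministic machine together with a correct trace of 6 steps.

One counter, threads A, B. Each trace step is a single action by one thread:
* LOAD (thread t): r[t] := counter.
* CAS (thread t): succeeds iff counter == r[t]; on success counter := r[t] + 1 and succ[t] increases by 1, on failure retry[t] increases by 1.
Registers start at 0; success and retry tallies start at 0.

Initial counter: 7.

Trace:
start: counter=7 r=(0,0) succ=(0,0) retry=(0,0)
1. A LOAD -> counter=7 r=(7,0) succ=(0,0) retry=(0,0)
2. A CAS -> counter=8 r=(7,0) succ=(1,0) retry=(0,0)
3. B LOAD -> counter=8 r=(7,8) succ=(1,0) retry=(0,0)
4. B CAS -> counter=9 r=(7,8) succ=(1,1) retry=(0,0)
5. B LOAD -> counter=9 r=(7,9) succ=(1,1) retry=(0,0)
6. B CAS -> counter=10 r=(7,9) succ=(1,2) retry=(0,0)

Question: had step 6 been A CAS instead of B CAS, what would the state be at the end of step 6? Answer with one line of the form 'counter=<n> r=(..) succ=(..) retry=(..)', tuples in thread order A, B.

counter=9 r=(7,9) succ=(1,1) retry=(1,0)

(re-executing from step 6 with the substitution; state before step 6: counter=9 r=(7,9) succ=(1,1) retry=(0,0))
6. A CAS -> counter=9 r=(7,9) succ=(1,1) retry=(1,0)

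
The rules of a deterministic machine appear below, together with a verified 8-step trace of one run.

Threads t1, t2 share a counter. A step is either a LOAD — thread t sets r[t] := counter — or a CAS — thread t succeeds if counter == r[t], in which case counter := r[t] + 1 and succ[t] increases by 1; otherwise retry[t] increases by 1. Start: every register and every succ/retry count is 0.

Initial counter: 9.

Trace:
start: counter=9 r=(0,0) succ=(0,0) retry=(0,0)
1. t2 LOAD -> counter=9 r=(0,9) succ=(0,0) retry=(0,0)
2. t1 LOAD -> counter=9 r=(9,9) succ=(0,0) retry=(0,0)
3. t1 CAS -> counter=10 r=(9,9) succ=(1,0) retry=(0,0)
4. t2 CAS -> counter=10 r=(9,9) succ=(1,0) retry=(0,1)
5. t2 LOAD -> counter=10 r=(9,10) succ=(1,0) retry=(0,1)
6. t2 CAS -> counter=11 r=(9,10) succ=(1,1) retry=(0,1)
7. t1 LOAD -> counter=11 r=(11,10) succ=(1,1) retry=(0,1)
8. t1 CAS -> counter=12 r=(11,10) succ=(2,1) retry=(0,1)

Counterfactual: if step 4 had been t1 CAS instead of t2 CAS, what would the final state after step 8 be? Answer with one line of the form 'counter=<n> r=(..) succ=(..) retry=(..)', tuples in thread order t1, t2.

counter=12 r=(11,10) succ=(2,1) retry=(1,0)

(re-executing from step 4 with the substitution; state before step 4: counter=10 r=(9,9) succ=(1,0) retry=(0,0))
4. t1 CAS -> counter=10 r=(9,9) succ=(1,0) retry=(1,0)
5. t2 LOAD -> counter=10 r=(9,10) succ=(1,0) retry=(1,0)
6. t2 CAS -> counter=11 r=(9,10) succ=(1,1) retry=(1,0)
7. t1 LOAD -> counter=11 r=(11,10) succ=(1,1) retry=(1,0)
8. t1 CAS -> counter=12 r=(11,10) succ=(2,1) retry=(1,0)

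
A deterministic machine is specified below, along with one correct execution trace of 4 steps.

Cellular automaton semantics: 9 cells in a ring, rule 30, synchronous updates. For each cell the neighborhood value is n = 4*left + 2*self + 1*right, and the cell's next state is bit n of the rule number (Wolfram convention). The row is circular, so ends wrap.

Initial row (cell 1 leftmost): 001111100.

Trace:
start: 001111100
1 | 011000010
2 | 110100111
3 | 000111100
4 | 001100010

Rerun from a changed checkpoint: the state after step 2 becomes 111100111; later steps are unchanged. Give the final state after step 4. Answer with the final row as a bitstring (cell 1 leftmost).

000110010

state after step 2 := 111100111
3 | 000011100
4 | 000110010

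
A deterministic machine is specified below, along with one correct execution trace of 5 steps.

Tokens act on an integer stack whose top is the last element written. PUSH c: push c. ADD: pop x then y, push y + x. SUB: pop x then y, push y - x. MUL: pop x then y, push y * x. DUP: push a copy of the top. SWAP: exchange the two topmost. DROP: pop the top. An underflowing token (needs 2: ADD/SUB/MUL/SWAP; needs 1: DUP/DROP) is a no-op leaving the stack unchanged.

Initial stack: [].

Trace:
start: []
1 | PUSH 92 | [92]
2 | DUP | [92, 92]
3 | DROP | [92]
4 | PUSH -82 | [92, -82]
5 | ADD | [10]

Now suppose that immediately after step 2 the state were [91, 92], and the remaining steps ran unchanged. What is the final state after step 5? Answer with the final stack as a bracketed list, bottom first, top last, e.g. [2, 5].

state after step 2 := [91, 92]
3 | DROP | [91]
4 | PUSH -82 | [91, -82]
5 | ADD | [9]

[9]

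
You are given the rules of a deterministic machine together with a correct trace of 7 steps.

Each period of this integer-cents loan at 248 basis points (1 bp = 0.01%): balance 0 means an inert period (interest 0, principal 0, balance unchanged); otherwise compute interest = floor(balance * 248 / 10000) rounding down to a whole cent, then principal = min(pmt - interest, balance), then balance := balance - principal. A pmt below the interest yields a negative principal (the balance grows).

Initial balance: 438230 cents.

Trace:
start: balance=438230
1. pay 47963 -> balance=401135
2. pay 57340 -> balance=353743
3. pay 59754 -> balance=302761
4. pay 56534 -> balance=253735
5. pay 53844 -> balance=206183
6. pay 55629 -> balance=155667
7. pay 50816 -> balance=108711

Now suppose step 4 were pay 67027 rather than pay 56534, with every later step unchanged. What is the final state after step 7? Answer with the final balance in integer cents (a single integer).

97418

(re-executing from step 4 with the substitution; state before step 4: balance=302761)
4. pay 67027 -> balance=243242
5. pay 53844 -> balance=195430
6. pay 55629 -> balance=144647
7. pay 50816 -> balance=97418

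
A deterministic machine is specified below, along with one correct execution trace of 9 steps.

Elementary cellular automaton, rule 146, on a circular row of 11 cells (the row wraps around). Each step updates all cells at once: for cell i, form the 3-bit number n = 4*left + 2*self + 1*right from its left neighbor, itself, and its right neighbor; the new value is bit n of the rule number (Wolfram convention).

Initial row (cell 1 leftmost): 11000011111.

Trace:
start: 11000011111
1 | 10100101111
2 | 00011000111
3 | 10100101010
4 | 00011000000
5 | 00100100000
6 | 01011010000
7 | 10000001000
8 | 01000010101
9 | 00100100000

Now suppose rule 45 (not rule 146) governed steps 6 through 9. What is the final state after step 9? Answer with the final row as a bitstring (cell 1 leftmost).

11010101010

(re-executing steps 6..9 under rule 45; state before step 6: 00100100000)
6 | 10100101111
7 | 01100111000
8 | 01000100011
9 | 11010101010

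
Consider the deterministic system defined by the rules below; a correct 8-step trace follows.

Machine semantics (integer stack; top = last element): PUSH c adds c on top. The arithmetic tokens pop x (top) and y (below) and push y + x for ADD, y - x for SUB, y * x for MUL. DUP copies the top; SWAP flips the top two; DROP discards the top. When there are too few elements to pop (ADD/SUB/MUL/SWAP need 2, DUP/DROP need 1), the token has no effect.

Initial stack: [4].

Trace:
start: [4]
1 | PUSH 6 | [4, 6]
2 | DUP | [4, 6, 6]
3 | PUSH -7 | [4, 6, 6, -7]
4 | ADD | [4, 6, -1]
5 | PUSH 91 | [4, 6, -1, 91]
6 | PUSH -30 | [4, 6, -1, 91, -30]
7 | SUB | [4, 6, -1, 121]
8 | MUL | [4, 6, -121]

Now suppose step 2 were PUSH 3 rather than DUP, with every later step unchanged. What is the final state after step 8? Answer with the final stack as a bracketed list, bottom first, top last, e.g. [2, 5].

(re-executing from step 2 with the substitution; state before step 2: [4, 6])
2 | PUSH 3 | [4, 6, 3]
3 | PUSH -7 | [4, 6, 3, -7]
4 | ADD | [4, 6, -4]
5 | PUSH 91 | [4, 6, -4, 91]
6 | PUSH -30 | [4, 6, -4, 91, -30]
7 | SUB | [4, 6, -4, 121]
8 | MUL | [4, 6, -484]

[4, 6, -484]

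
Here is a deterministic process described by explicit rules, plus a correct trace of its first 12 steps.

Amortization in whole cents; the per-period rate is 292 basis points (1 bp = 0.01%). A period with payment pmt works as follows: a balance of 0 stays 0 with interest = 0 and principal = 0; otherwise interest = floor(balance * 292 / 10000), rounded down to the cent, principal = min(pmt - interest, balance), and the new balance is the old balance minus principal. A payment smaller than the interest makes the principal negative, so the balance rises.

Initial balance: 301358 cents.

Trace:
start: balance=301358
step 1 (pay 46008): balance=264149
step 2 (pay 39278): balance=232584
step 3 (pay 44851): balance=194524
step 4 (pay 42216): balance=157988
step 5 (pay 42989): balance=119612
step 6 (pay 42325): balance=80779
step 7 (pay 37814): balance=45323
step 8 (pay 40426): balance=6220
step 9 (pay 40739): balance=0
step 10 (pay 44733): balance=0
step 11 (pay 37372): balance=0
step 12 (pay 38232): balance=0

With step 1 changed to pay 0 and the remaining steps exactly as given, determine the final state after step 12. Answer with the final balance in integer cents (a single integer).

0

(re-executing from step 1 with the substitution; state before step 1: balance=301358)
step 1 (pay 0): balance=310157
step 2 (pay 39278): balance=279935
step 3 (pay 44851): balance=243258
step 4 (pay 42216): balance=208145
step 5 (pay 42989): balance=171233
step 6 (pay 42325): balance=133908
step 7 (pay 37814): balance=100004
step 8 (pay 40426): balance=62498
step 9 (pay 40739): balance=23583
step 10 (pay 44733): balance=0
step 11 (pay 37372): balance=0
step 12 (pay 38232): balance=0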